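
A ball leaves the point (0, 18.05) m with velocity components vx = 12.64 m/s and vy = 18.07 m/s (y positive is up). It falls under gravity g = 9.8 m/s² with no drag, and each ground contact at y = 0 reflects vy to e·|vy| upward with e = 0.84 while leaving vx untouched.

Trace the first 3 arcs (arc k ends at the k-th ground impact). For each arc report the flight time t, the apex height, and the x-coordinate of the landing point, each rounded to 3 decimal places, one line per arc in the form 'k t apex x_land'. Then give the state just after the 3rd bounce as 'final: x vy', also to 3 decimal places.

Arc 1: start y=18.050, vy=18.070 → t=4.505, apex=34.709, x_land=56.948, impact vy=-26.083
  bounce: vy ← 0.84·26.083 = 21.909
Arc 2: start y=0.000, vy=21.909 → t=4.471, apex=24.491, x_land=113.465, impact vy=-21.909
  bounce: vy ← 0.84·21.909 = 18.404
Arc 3: start y=0.000, vy=18.404 → t=3.756, apex=17.281, x_land=160.940, impact vy=-18.404
  bounce: vy ← 0.84·18.404 = 15.459

1 4.505 34.709 56.948
2 4.471 24.491 113.465
3 3.756 17.281 160.940
final: 160.940 15.459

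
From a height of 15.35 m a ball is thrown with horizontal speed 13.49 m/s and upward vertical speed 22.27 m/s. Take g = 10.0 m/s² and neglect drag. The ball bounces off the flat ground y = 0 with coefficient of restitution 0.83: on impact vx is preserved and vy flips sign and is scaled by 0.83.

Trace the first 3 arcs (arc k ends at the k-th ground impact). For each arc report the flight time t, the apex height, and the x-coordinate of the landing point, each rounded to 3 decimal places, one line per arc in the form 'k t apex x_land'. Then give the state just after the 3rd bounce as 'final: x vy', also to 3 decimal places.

Arc 1: start y=15.350, vy=22.270 → t=5.061, apex=40.148, x_land=68.268, impact vy=-28.336
  bounce: vy ← 0.83·28.336 = 23.519
Arc 2: start y=0.000, vy=23.519 → t=4.704, apex=27.658, x_land=131.723, impact vy=-23.519
  bounce: vy ← 0.83·23.519 = 19.521
Arc 3: start y=0.000, vy=19.521 → t=3.904, apex=19.053, x_land=184.391, impact vy=-19.521
  bounce: vy ← 0.83·19.521 = 16.202

1 5.061 40.148 68.268
2 4.704 27.658 131.723
3 3.904 19.053 184.391
final: 184.391 16.202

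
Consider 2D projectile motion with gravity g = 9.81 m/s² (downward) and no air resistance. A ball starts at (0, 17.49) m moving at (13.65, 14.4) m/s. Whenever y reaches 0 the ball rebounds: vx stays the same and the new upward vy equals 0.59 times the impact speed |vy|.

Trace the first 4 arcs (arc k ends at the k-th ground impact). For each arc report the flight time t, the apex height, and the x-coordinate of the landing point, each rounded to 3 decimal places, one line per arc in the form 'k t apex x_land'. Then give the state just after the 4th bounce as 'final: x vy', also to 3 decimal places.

Arc 1: start y=17.490, vy=14.400 → t=3.860, apex=28.059, x_land=52.684, impact vy=-23.463
  bounce: vy ← 0.59·23.463 = 13.843
Arc 2: start y=0.000, vy=13.843 → t=2.822, apex=9.767, x_land=91.208, impact vy=-13.843
  bounce: vy ← 0.59·13.843 = 8.167
Arc 3: start y=0.000, vy=8.167 → t=1.665, apex=3.400, x_land=113.937, impact vy=-8.167
  bounce: vy ← 0.59·8.167 = 4.819
Arc 4: start y=0.000, vy=4.819 → t=0.982, apex=1.184, x_land=127.347, impact vy=-4.819
  bounce: vy ← 0.59·4.819 = 2.843

1 3.860 28.059 52.684
2 2.822 9.767 91.208
3 1.665 3.400 113.937
4 0.982 1.184 127.347
final: 127.347 2.843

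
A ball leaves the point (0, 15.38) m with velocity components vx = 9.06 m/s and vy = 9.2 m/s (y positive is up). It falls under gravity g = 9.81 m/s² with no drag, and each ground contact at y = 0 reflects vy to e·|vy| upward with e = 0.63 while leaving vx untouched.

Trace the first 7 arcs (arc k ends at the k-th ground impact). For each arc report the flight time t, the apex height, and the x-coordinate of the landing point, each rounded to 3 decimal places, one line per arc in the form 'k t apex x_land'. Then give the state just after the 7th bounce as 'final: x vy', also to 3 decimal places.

1 2.942 19.694 26.651
2 2.525 7.817 49.525
3 1.591 3.102 63.936
4 1.002 1.231 73.014
5 0.631 0.489 78.734
6 0.398 0.194 82.337
7 0.251 0.077 84.608
final: 84.608 0.774

Arc 1: start y=15.380, vy=9.200 → t=2.942, apex=19.694, x_land=26.651, impact vy=-19.657
  bounce: vy ← 0.63·19.657 = 12.384
Arc 2: start y=0.000, vy=12.384 → t=2.525, apex=7.817, x_land=49.525, impact vy=-12.384
  bounce: vy ← 0.63·12.384 = 7.802
Arc 3: start y=0.000, vy=7.802 → t=1.591, apex=3.102, x_land=63.936, impact vy=-7.802
  bounce: vy ← 0.63·7.802 = 4.915
Arc 4: start y=0.000, vy=4.915 → t=1.002, apex=1.231, x_land=73.014, impact vy=-4.915
  bounce: vy ← 0.63·4.915 = 3.097
Arc 5: start y=0.000, vy=3.097 → t=0.631, apex=0.489, x_land=78.734, impact vy=-3.097
  bounce: vy ← 0.63·3.097 = 1.951
Arc 6: start y=0.000, vy=1.951 → t=0.398, apex=0.194, x_land=82.337, impact vy=-1.951
  bounce: vy ← 0.63·1.951 = 1.229
Arc 7: start y=0.000, vy=1.229 → t=0.251, apex=0.077, x_land=84.608, impact vy=-1.229
  bounce: vy ← 0.63·1.229 = 0.774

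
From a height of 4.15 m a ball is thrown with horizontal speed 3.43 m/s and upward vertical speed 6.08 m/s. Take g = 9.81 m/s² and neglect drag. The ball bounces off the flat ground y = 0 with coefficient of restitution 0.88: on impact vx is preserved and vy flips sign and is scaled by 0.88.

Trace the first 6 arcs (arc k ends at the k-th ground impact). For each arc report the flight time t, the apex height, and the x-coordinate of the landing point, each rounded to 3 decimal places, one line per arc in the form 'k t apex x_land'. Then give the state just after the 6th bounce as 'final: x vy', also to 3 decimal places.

Arc 1: start y=4.150, vy=6.080 → t=1.729, apex=6.034, x_land=5.930, impact vy=-10.881
  bounce: vy ← 0.88·10.881 = 9.575
Arc 2: start y=0.000, vy=9.575 → t=1.952, apex=4.673, x_land=12.626, impact vy=-9.575
  bounce: vy ← 0.88·9.575 = 8.426
Arc 3: start y=0.000, vy=8.426 → t=1.718, apex=3.619, x_land=18.518, impact vy=-8.426
  bounce: vy ← 0.88·8.426 = 7.415
Arc 4: start y=0.000, vy=7.415 → t=1.512, apex=2.802, x_land=23.703, impact vy=-7.415
  bounce: vy ← 0.88·7.415 = 6.525
Arc 5: start y=0.000, vy=6.525 → t=1.330, apex=2.170, x_land=28.266, impact vy=-6.525
  bounce: vy ← 0.88·6.525 = 5.742
Arc 6: start y=0.000, vy=5.742 → t=1.171, apex=1.681, x_land=32.281, impact vy=-5.742
  bounce: vy ← 0.88·5.742 = 5.053

1 1.729 6.034 5.930
2 1.952 4.673 12.626
3 1.718 3.619 18.518
4 1.512 2.802 23.703
5 1.330 2.170 28.266
6 1.171 1.681 32.281
final: 32.281 5.053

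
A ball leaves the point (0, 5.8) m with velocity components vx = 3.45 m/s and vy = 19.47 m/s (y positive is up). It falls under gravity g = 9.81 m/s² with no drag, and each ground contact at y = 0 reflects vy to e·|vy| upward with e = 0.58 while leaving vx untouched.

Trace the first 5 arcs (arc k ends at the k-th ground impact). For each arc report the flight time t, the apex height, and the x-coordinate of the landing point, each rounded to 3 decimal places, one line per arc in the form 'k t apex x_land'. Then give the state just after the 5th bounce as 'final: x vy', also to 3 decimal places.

Arc 1: start y=5.800, vy=19.470 → t=4.248, apex=25.121, x_land=14.655, impact vy=-22.201
  bounce: vy ← 0.58·22.201 = 12.876
Arc 2: start y=0.000, vy=12.876 → t=2.625, apex=8.451, x_land=23.712, impact vy=-12.876
  bounce: vy ← 0.58·12.876 = 7.468
Arc 3: start y=0.000, vy=7.468 → t=1.523, apex=2.843, x_land=28.965, impact vy=-7.468
  bounce: vy ← 0.58·7.468 = 4.332
Arc 4: start y=0.000, vy=4.332 → t=0.883, apex=0.956, x_land=32.011, impact vy=-4.332
  bounce: vy ← 0.58·4.332 = 2.512
Arc 5: start y=0.000, vy=2.512 → t=0.512, apex=0.322, x_land=33.779, impact vy=-2.512
  bounce: vy ← 0.58·2.512 = 1.457

1 4.248 25.121 14.655
2 2.625 8.451 23.712
3 1.523 2.843 28.965
4 0.883 0.956 32.011
5 0.512 0.322 33.779
final: 33.779 1.457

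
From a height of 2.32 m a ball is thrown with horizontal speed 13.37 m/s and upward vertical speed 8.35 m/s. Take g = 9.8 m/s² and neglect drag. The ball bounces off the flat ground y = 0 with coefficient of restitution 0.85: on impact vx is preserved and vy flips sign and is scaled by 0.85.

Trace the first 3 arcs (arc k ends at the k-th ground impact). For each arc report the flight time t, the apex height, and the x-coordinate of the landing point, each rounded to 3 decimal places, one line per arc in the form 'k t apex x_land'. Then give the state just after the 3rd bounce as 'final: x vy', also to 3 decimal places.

1 1.947 5.877 26.034
2 1.862 4.246 50.927
3 1.583 3.068 72.086
final: 72.086 6.591

Arc 1: start y=2.320, vy=8.350 → t=1.947, apex=5.877, x_land=26.034, impact vy=-10.733
  bounce: vy ← 0.85·10.733 = 9.123
Arc 2: start y=0.000, vy=9.123 → t=1.862, apex=4.246, x_land=50.927, impact vy=-9.123
  bounce: vy ← 0.85·9.123 = 7.754
Arc 3: start y=0.000, vy=7.754 → t=1.583, apex=3.068, x_land=72.086, impact vy=-7.754
  bounce: vy ← 0.85·7.754 = 6.591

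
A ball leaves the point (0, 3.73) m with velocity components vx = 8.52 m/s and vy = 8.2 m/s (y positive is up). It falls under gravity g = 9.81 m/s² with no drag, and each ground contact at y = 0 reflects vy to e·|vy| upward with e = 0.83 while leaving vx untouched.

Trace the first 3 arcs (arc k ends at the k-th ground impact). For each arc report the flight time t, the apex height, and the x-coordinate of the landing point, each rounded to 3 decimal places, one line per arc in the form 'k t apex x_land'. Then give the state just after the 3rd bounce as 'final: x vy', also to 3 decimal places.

Arc 1: start y=3.730, vy=8.200 → t=2.044, apex=7.157, x_land=17.413, impact vy=-11.850
  bounce: vy ← 0.83·11.850 = 9.836
Arc 2: start y=0.000, vy=9.836 → t=2.005, apex=4.931, x_land=34.498, impact vy=-9.836
  bounce: vy ← 0.83·9.836 = 8.163
Arc 3: start y=0.000, vy=8.163 → t=1.664, apex=3.397, x_land=48.678, impact vy=-8.163
  bounce: vy ← 0.83·8.163 = 6.776

1 2.044 7.157 17.413
2 2.005 4.931 34.498
3 1.664 3.397 48.678
final: 48.678 6.776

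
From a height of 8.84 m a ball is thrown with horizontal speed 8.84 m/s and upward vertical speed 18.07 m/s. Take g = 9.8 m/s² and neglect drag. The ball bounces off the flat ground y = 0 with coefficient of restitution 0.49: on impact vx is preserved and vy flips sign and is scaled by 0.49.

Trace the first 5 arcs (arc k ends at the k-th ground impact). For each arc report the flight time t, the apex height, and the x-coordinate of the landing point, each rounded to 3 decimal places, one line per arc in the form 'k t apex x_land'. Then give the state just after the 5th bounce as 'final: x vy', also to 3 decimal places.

Arc 1: start y=8.840, vy=18.070 → t=4.125, apex=25.499, x_land=36.466, impact vy=-22.356
  bounce: vy ← 0.49·22.356 = 10.954
Arc 2: start y=0.000, vy=10.954 → t=2.236, apex=6.122, x_land=56.229, impact vy=-10.954
  bounce: vy ← 0.49·10.954 = 5.368
Arc 3: start y=0.000, vy=5.368 → t=1.095, apex=1.470, x_land=65.912, impact vy=-5.368
  bounce: vy ← 0.49·5.368 = 2.630
Arc 4: start y=0.000, vy=2.630 → t=0.537, apex=0.353, x_land=70.657, impact vy=-2.630
  bounce: vy ← 0.49·2.630 = 1.289
Arc 5: start y=0.000, vy=1.289 → t=0.263, apex=0.085, x_land=72.982, impact vy=-1.289
  bounce: vy ← 0.49·1.289 = 0.632

1 4.125 25.499 36.466
2 2.236 6.122 56.229
3 1.095 1.470 65.912
4 0.537 0.353 70.657
5 0.263 0.085 72.982
final: 72.982 0.632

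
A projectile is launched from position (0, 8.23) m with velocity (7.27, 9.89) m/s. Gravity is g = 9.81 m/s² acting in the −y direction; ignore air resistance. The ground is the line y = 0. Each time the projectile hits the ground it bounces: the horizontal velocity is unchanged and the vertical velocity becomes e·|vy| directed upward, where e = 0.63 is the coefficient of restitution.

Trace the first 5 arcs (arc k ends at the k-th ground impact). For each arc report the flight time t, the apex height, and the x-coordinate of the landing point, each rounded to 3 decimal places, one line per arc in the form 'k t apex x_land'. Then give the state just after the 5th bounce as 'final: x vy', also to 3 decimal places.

Arc 1: start y=8.230, vy=9.890 → t=2.650, apex=13.215, x_land=19.262, impact vy=-16.102
  bounce: vy ← 0.63·16.102 = 10.144
Arc 2: start y=0.000, vy=10.144 → t=2.068, apex=5.245, x_land=34.298, impact vy=-10.144
  bounce: vy ← 0.63·10.144 = 6.391
Arc 3: start y=0.000, vy=6.391 → t=1.303, apex=2.082, x_land=43.771, impact vy=-6.391
  bounce: vy ← 0.63·6.391 = 4.026
Arc 4: start y=0.000, vy=4.026 → t=0.821, apex=0.826, x_land=49.738, impact vy=-4.026
  bounce: vy ← 0.63·4.026 = 2.537
Arc 5: start y=0.000, vy=2.537 → t=0.517, apex=0.328, x_land=53.498, impact vy=-2.537
  bounce: vy ← 0.63·2.537 = 1.598

1 2.650 13.215 19.262
2 2.068 5.245 34.298
3 1.303 2.082 43.771
4 0.821 0.826 49.738
5 0.517 0.328 53.498
final: 53.498 1.598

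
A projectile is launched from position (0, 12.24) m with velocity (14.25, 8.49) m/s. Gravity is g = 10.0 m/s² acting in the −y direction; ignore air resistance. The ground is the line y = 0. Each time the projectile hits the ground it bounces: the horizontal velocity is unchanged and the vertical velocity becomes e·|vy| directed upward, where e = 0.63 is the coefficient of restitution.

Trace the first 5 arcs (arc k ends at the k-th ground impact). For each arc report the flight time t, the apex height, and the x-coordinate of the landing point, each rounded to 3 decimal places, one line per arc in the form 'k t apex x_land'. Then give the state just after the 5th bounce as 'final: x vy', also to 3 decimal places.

Arc 1: start y=12.240, vy=8.490 → t=2.629, apex=15.844, x_land=37.465, impact vy=-17.801
  bounce: vy ← 0.63·17.801 = 11.215
Arc 2: start y=0.000, vy=11.215 → t=2.243, apex=6.288, x_land=69.427, impact vy=-11.215
  bounce: vy ← 0.63·11.215 = 7.065
Arc 3: start y=0.000, vy=7.065 → t=1.413, apex=2.496, x_land=89.563, impact vy=-7.065
  bounce: vy ← 0.63·7.065 = 4.451
Arc 4: start y=0.000, vy=4.451 → t=0.890, apex=0.991, x_land=102.248, impact vy=-4.451
  bounce: vy ← 0.63·4.451 = 2.804
Arc 5: start y=0.000, vy=2.804 → t=0.561, apex=0.393, x_land=110.240, impact vy=-2.804
  bounce: vy ← 0.63·2.804 = 1.767

1 2.629 15.844 37.465
2 2.243 6.288 69.427
3 1.413 2.496 89.563
4 0.890 0.991 102.248
5 0.561 0.393 110.240
final: 110.240 1.767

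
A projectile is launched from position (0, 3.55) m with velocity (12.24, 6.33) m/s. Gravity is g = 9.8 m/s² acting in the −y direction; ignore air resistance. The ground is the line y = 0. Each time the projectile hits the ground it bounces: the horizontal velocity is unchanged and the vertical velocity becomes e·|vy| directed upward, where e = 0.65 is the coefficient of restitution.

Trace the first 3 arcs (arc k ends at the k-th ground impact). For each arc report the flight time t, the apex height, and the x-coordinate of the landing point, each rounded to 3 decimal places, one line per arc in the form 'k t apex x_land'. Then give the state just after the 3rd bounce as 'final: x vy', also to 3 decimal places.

1 1.714 5.594 20.985
2 1.389 2.364 37.987
3 0.903 0.999 49.038
final: 49.038 2.876

Arc 1: start y=3.550, vy=6.330 → t=1.714, apex=5.594, x_land=20.985, impact vy=-10.471
  bounce: vy ← 0.65·10.471 = 6.806
Arc 2: start y=0.000, vy=6.806 → t=1.389, apex=2.364, x_land=37.987, impact vy=-6.806
  bounce: vy ← 0.65·6.806 = 4.424
Arc 3: start y=0.000, vy=4.424 → t=0.903, apex=0.999, x_land=49.038, impact vy=-4.424
  bounce: vy ← 0.65·4.424 = 2.876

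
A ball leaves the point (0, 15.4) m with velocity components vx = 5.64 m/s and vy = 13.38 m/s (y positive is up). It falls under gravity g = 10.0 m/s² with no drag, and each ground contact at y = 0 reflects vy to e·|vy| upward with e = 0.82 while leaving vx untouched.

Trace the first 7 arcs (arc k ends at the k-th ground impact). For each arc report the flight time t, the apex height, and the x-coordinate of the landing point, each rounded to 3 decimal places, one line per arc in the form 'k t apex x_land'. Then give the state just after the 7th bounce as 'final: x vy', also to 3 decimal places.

Arc 1: start y=15.400, vy=13.380 → t=3.545, apex=24.351, x_land=19.993, impact vy=-22.069
  bounce: vy ← 0.82·22.069 = 18.096
Arc 2: start y=0.000, vy=18.096 → t=3.619, apex=16.374, x_land=40.406, impact vy=-18.096
  bounce: vy ← 0.82·18.096 = 14.839
Arc 3: start y=0.000, vy=14.839 → t=2.968, apex=11.010, x_land=57.144, impact vy=-14.839
  bounce: vy ← 0.82·14.839 = 12.168
Arc 4: start y=0.000, vy=12.168 → t=2.434, apex=7.403, x_land=70.869, impact vy=-12.168
  bounce: vy ← 0.82·12.168 = 9.978
Arc 5: start y=0.000, vy=9.978 → t=1.996, apex=4.978, x_land=82.124, impact vy=-9.978
  bounce: vy ← 0.82·9.978 = 8.182
Arc 6: start y=0.000, vy=8.182 → t=1.636, apex=3.347, x_land=91.353, impact vy=-8.182
  bounce: vy ← 0.82·8.182 = 6.709
Arc 7: start y=0.000, vy=6.709 → t=1.342, apex=2.251, x_land=98.921, impact vy=-6.709
  bounce: vy ← 0.82·6.709 = 5.501

1 3.545 24.351 19.993
2 3.619 16.374 40.406
3 2.968 11.010 57.144
4 2.434 7.403 70.869
5 1.996 4.978 82.124
6 1.636 3.347 91.353
7 1.342 2.251 98.921
final: 98.921 5.501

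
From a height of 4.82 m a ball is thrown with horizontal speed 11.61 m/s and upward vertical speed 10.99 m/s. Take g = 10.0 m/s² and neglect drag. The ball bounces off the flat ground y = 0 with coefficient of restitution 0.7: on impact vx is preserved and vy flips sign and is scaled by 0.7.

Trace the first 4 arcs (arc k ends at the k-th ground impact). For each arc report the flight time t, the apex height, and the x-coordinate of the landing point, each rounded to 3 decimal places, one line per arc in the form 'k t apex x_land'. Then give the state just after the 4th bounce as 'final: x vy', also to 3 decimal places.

Arc 1: start y=4.820, vy=10.990 → t=2.573, apex=10.859, x_land=29.869, impact vy=-14.737
  bounce: vy ← 0.7·14.737 = 10.316
Arc 2: start y=0.000, vy=10.316 → t=2.063, apex=5.321, x_land=53.823, impact vy=-10.316
  bounce: vy ← 0.7·10.316 = 7.221
Arc 3: start y=0.000, vy=7.221 → t=1.444, apex=2.607, x_land=70.590, impact vy=-7.221
  bounce: vy ← 0.7·7.221 = 5.055
Arc 4: start y=0.000, vy=5.055 → t=1.011, apex=1.278, x_land=82.327, impact vy=-5.055
  bounce: vy ← 0.7·5.055 = 3.538

1 2.573 10.859 29.869
2 2.063 5.321 53.823
3 1.444 2.607 70.590
4 1.011 1.278 82.327
final: 82.327 3.538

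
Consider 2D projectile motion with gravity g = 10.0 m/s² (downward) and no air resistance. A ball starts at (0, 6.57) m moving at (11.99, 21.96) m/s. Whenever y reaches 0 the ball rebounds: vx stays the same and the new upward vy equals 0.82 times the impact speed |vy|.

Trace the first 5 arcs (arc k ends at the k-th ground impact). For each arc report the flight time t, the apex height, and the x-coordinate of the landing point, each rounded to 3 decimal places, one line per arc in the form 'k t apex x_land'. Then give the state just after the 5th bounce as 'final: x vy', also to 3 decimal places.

Arc 1: start y=6.570, vy=21.960 → t=4.673, apex=30.682, x_land=56.031, impact vy=-24.772
  bounce: vy ← 0.82·24.772 = 20.313
Arc 2: start y=0.000, vy=20.313 → t=4.063, apex=20.631, x_land=104.742, impact vy=-20.313
  bounce: vy ← 0.82·20.313 = 16.657
Arc 3: start y=0.000, vy=16.657 → t=3.331, apex=13.872, x_land=144.684, impact vy=-16.657
  bounce: vy ← 0.82·16.657 = 13.658
Arc 4: start y=0.000, vy=13.658 → t=2.732, apex=9.328, x_land=177.437, impact vy=-13.658
  bounce: vy ← 0.82·13.658 = 11.200
Arc 5: start y=0.000, vy=11.200 → t=2.240, apex=6.272, x_land=204.294, impact vy=-11.200
  bounce: vy ← 0.82·11.200 = 9.184

1 4.673 30.682 56.031
2 4.063 20.631 104.742
3 3.331 13.872 144.684
4 2.732 9.328 177.437
5 2.240 6.272 204.294
final: 204.294 9.184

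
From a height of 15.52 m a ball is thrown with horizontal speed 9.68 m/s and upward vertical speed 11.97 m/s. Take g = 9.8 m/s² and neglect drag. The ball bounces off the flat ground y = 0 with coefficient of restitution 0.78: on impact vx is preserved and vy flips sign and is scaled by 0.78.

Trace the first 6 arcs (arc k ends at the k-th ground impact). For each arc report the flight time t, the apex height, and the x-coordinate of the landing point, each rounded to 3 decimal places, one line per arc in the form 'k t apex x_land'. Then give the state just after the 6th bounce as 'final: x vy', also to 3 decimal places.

Arc 1: start y=15.520, vy=11.970 → t=3.380, apex=22.830, x_land=32.718, impact vy=-21.154
  bounce: vy ← 0.78·21.154 = 16.500
Arc 2: start y=0.000, vy=16.500 → t=3.367, apex=13.890, x_land=65.313, impact vy=-16.500
  bounce: vy ← 0.78·16.500 = 12.870
Arc 3: start y=0.000, vy=12.870 → t=2.626, apex=8.451, x_land=90.738, impact vy=-12.870
  bounce: vy ← 0.78·12.870 = 10.038
Arc 4: start y=0.000, vy=10.038 → t=2.049, apex=5.141, x_land=110.569, impact vy=-10.038
  bounce: vy ← 0.78·10.038 = 7.830
Arc 5: start y=0.000, vy=7.830 → t=1.598, apex=3.128, x_land=126.037, impact vy=-7.830
  bounce: vy ← 0.78·7.830 = 6.107
Arc 6: start y=0.000, vy=6.107 → t=1.246, apex=1.903, x_land=138.102, impact vy=-6.107
  bounce: vy ← 0.78·6.107 = 4.764

1 3.380 22.830 32.718
2 3.367 13.890 65.313
3 2.626 8.451 90.738
4 2.049 5.141 110.569
5 1.598 3.128 126.037
6 1.246 1.903 138.102
final: 138.102 4.764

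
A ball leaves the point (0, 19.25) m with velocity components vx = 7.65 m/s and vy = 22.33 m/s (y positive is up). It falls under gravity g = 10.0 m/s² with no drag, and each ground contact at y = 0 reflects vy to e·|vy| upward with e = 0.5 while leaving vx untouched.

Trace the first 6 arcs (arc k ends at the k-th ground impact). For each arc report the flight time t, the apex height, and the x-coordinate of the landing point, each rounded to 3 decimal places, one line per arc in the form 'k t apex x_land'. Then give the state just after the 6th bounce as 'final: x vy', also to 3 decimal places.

1 5.206 44.181 39.823
2 2.973 11.045 62.563
3 1.486 2.761 73.933
4 0.743 0.690 79.618
5 0.372 0.173 82.461
6 0.186 0.043 83.882
final: 83.882 0.464

Arc 1: start y=19.250, vy=22.330 → t=5.206, apex=44.181, x_land=39.823, impact vy=-29.726
  bounce: vy ← 0.5·29.726 = 14.863
Arc 2: start y=0.000, vy=14.863 → t=2.973, apex=11.045, x_land=62.563, impact vy=-14.863
  bounce: vy ← 0.5·14.863 = 7.431
Arc 3: start y=0.000, vy=7.431 → t=1.486, apex=2.761, x_land=73.933, impact vy=-7.431
  bounce: vy ← 0.5·7.431 = 3.716
Arc 4: start y=0.000, vy=3.716 → t=0.743, apex=0.690, x_land=79.618, impact vy=-3.716
  bounce: vy ← 0.5·3.716 = 1.858
Arc 5: start y=0.000, vy=1.858 → t=0.372, apex=0.173, x_land=82.461, impact vy=-1.858
  bounce: vy ← 0.5·1.858 = 0.929
Arc 6: start y=0.000, vy=0.929 → t=0.186, apex=0.043, x_land=83.882, impact vy=-0.929
  bounce: vy ← 0.5·0.929 = 0.464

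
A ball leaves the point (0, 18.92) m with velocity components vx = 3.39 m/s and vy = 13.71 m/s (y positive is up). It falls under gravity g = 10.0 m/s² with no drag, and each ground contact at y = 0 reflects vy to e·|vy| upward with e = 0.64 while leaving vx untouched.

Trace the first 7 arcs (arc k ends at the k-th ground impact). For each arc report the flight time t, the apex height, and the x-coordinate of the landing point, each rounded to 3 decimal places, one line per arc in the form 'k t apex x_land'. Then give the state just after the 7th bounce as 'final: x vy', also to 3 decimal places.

1 3.751 28.318 12.715
2 3.046 11.599 23.042
3 1.950 4.751 29.651
4 1.248 1.946 33.881
5 0.799 0.797 36.588
6 0.511 0.326 38.320
7 0.327 0.134 39.429
final: 39.429 1.047

Arc 1: start y=18.920, vy=13.710 → t=3.751, apex=28.318, x_land=12.715, impact vy=-23.798
  bounce: vy ← 0.64·23.798 = 15.231
Arc 2: start y=0.000, vy=15.231 → t=3.046, apex=11.599, x_land=23.042, impact vy=-15.231
  bounce: vy ← 0.64·15.231 = 9.748
Arc 3: start y=0.000, vy=9.748 → t=1.950, apex=4.751, x_land=29.651, impact vy=-9.748
  bounce: vy ← 0.64·9.748 = 6.239
Arc 4: start y=0.000, vy=6.239 → t=1.248, apex=1.946, x_land=33.881, impact vy=-6.239
  bounce: vy ← 0.64·6.239 = 3.993
Arc 5: start y=0.000, vy=3.993 → t=0.799, apex=0.797, x_land=36.588, impact vy=-3.993
  bounce: vy ← 0.64·3.993 = 2.555
Arc 6: start y=0.000, vy=2.555 → t=0.511, apex=0.326, x_land=38.320, impact vy=-2.555
  bounce: vy ← 0.64·2.555 = 1.635
Arc 7: start y=0.000, vy=1.635 → t=0.327, apex=0.134, x_land=39.429, impact vy=-1.635
  bounce: vy ← 0.64·1.635 = 1.047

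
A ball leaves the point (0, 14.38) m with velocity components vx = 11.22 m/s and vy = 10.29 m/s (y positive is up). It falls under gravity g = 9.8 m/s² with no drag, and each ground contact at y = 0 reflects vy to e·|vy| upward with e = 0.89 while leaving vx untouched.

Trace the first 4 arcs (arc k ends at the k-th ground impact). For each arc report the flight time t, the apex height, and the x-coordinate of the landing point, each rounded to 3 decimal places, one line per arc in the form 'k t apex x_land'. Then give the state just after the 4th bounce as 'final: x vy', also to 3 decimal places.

Arc 1: start y=14.380, vy=10.290 → t=3.059, apex=19.782, x_land=34.325, impact vy=-19.691
  bounce: vy ← 0.89·19.691 = 17.525
Arc 2: start y=0.000, vy=17.525 → t=3.577, apex=15.670, x_land=74.454, impact vy=-17.525
  bounce: vy ← 0.89·17.525 = 15.597
Arc 3: start y=0.000, vy=15.597 → t=3.183, apex=12.412, x_land=110.168, impact vy=-15.597
  bounce: vy ← 0.89·15.597 = 13.881
Arc 4: start y=0.000, vy=13.881 → t=2.833, apex=9.831, x_land=141.954, impact vy=-13.881
  bounce: vy ← 0.89·13.881 = 12.355

1 3.059 19.782 34.325
2 3.577 15.670 74.454
3 3.183 12.412 110.168
4 2.833 9.831 141.954
final: 141.954 12.355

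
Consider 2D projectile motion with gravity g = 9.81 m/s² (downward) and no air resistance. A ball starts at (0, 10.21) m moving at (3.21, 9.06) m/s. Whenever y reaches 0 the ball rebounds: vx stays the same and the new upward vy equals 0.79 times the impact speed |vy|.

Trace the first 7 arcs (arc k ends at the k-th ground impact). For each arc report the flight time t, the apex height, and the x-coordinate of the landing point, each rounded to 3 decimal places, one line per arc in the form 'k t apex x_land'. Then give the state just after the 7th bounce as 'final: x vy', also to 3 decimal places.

Arc 1: start y=10.210, vy=9.060 → t=2.637, apex=14.394, x_land=8.463, impact vy=-16.805
  bounce: vy ← 0.79·16.805 = 13.276
Arc 2: start y=0.000, vy=13.276 → t=2.707, apex=8.983, x_land=17.152, impact vy=-13.276
  bounce: vy ← 0.79·13.276 = 10.488
Arc 3: start y=0.000, vy=10.488 → t=2.138, apex=5.606, x_land=24.015, impact vy=-10.488
  bounce: vy ← 0.79·10.488 = 8.285
Arc 4: start y=0.000, vy=8.285 → t=1.689, apex=3.499, x_land=29.438, impact vy=-8.285
  bounce: vy ← 0.79·8.285 = 6.546
Arc 5: start y=0.000, vy=6.546 → t=1.334, apex=2.184, x_land=33.721, impact vy=-6.546
  bounce: vy ← 0.79·6.546 = 5.171
Arc 6: start y=0.000, vy=5.171 → t=1.054, apex=1.363, x_land=37.105, impact vy=-5.171
  bounce: vy ← 0.79·5.171 = 4.085
Arc 7: start y=0.000, vy=4.085 → t=0.833, apex=0.851, x_land=39.779, impact vy=-4.085
  bounce: vy ← 0.79·4.085 = 3.227

1 2.637 14.394 8.463
2 2.707 8.983 17.152
3 2.138 5.606 24.015
4 1.689 3.499 29.438
5 1.334 2.184 33.721
6 1.054 1.363 37.105
7 0.833 0.851 39.779
final: 39.779 3.227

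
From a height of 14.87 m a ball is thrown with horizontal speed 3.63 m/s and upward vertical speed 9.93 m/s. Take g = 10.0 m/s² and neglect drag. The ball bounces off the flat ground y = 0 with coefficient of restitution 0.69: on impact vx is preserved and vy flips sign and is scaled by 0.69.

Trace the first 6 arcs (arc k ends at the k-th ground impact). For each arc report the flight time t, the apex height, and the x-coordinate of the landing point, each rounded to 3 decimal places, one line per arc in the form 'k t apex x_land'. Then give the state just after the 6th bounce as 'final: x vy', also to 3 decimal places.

1 2.983 19.800 10.828
2 2.746 9.427 20.797
3 1.895 4.488 27.675
4 1.307 2.137 32.421
5 0.902 1.017 35.696
6 0.622 0.484 37.956
final: 37.956 2.148

Arc 1: start y=14.870, vy=9.930 → t=2.983, apex=19.800, x_land=10.828, impact vy=-19.900
  bounce: vy ← 0.69·19.900 = 13.731
Arc 2: start y=0.000, vy=13.731 → t=2.746, apex=9.427, x_land=20.797, impact vy=-13.731
  bounce: vy ← 0.69·13.731 = 9.474
Arc 3: start y=0.000, vy=9.474 → t=1.895, apex=4.488, x_land=27.675, impact vy=-9.474
  bounce: vy ← 0.69·9.474 = 6.537
Arc 4: start y=0.000, vy=6.537 → t=1.307, apex=2.137, x_land=32.421, impact vy=-6.537
  bounce: vy ← 0.69·6.537 = 4.511
Arc 5: start y=0.000, vy=4.511 → t=0.902, apex=1.017, x_land=35.696, impact vy=-4.511
  bounce: vy ← 0.69·4.511 = 3.112
Arc 6: start y=0.000, vy=3.112 → t=0.622, apex=0.484, x_land=37.956, impact vy=-3.112
  bounce: vy ← 0.69·3.112 = 2.148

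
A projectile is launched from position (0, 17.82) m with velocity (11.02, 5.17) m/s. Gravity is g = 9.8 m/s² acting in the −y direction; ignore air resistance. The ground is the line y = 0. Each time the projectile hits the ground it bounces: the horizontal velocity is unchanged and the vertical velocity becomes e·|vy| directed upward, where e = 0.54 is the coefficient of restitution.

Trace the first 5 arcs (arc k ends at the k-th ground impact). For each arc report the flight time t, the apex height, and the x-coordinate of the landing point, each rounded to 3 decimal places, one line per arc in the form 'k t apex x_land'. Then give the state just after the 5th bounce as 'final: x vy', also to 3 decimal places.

1 2.506 19.184 27.618
2 2.137 5.594 51.167
3 1.154 1.631 63.884
4 0.623 0.476 70.751
5 0.336 0.139 74.459
final: 74.459 0.890

Arc 1: start y=17.820, vy=5.170 → t=2.506, apex=19.184, x_land=27.618, impact vy=-19.391
  bounce: vy ← 0.54·19.391 = 10.471
Arc 2: start y=0.000, vy=10.471 → t=2.137, apex=5.594, x_land=51.167, impact vy=-10.471
  bounce: vy ← 0.54·10.471 = 5.654
Arc 3: start y=0.000, vy=5.654 → t=1.154, apex=1.631, x_land=63.884, impact vy=-5.654
  bounce: vy ← 0.54·5.654 = 3.053
Arc 4: start y=0.000, vy=3.053 → t=0.623, apex=0.476, x_land=70.751, impact vy=-3.053
  bounce: vy ← 0.54·3.053 = 1.649
Arc 5: start y=0.000, vy=1.649 → t=0.336, apex=0.139, x_land=74.459, impact vy=-1.649
  bounce: vy ← 0.54·1.649 = 0.890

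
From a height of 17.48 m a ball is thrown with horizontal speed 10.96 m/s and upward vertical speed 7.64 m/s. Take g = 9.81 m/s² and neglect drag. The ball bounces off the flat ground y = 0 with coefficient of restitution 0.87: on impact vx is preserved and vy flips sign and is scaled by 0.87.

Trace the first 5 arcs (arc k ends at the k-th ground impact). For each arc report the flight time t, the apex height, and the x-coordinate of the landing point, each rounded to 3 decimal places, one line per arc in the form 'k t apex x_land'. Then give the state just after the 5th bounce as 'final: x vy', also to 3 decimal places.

1 2.821 20.455 30.917
2 3.553 15.482 69.861
3 3.091 11.719 103.742
4 2.689 8.870 133.219
5 2.340 6.714 158.864
final: 158.864 9.985

Arc 1: start y=17.480, vy=7.640 → t=2.821, apex=20.455, x_land=30.917, impact vy=-20.033
  bounce: vy ← 0.87·20.033 = 17.429
Arc 2: start y=0.000, vy=17.429 → t=3.553, apex=15.482, x_land=69.861, impact vy=-17.429
  bounce: vy ← 0.87·17.429 = 15.163
Arc 3: start y=0.000, vy=15.163 → t=3.091, apex=11.719, x_land=103.742, impact vy=-15.163
  bounce: vy ← 0.87·15.163 = 13.192
Arc 4: start y=0.000, vy=13.192 → t=2.689, apex=8.870, x_land=133.219, impact vy=-13.192
  bounce: vy ← 0.87·13.192 = 11.477
Arc 5: start y=0.000, vy=11.477 → t=2.340, apex=6.714, x_land=158.864, impact vy=-11.477
  bounce: vy ← 0.87·11.477 = 9.985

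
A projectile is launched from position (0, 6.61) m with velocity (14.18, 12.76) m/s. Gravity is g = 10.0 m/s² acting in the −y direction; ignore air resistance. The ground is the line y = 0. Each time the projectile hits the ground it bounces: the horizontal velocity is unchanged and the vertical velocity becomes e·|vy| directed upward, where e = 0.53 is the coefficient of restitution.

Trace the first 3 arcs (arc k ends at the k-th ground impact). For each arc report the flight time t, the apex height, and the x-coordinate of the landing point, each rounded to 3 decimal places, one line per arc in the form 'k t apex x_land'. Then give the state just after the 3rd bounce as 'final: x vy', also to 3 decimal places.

1 2.994 14.751 42.449
2 1.821 4.144 68.266
3 0.965 1.164 81.949
final: 81.949 2.557

Arc 1: start y=6.610, vy=12.760 → t=2.994, apex=14.751, x_land=42.449, impact vy=-17.176
  bounce: vy ← 0.53·17.176 = 9.103
Arc 2: start y=0.000, vy=9.103 → t=1.821, apex=4.144, x_land=68.266, impact vy=-9.103
  bounce: vy ← 0.53·9.103 = 4.825
Arc 3: start y=0.000, vy=4.825 → t=0.965, apex=1.164, x_land=81.949, impact vy=-4.825
  bounce: vy ← 0.53·4.825 = 2.557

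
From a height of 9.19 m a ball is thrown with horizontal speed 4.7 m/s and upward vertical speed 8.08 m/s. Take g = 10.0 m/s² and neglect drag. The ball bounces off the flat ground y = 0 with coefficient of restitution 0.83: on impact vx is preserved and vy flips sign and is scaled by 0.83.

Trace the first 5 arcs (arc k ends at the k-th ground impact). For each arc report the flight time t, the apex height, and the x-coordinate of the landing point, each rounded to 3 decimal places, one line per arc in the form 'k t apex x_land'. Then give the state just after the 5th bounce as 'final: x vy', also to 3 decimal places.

Arc 1: start y=9.190, vy=8.080 → t=2.386, apex=12.454, x_land=11.215, impact vy=-15.782
  bounce: vy ← 0.83·15.782 = 13.099
Arc 2: start y=0.000, vy=13.099 → t=2.620, apex=8.580, x_land=23.529, impact vy=-13.099
  bounce: vy ← 0.83·13.099 = 10.873
Arc 3: start y=0.000, vy=10.873 → t=2.175, apex=5.911, x_land=33.749, impact vy=-10.873
  bounce: vy ← 0.83·10.873 = 9.024
Arc 4: start y=0.000, vy=9.024 → t=1.805, apex=4.072, x_land=42.232, impact vy=-9.024
  bounce: vy ← 0.83·9.024 = 7.490
Arc 5: start y=0.000, vy=7.490 → t=1.498, apex=2.805, x_land=49.272, impact vy=-7.490
  bounce: vy ← 0.83·7.490 = 6.217

1 2.386 12.454 11.215
2 2.620 8.580 23.529
3 2.175 5.911 33.749
4 1.805 4.072 42.232
5 1.498 2.805 49.272
final: 49.272 6.217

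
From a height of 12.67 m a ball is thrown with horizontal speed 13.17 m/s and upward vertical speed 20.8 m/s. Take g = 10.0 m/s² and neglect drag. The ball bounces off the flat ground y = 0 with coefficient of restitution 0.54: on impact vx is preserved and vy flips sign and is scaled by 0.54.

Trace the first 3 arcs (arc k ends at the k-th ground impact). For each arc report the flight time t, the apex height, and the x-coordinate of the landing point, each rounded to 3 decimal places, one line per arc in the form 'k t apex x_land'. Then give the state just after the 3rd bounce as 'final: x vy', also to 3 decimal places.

Arc 1: start y=12.670, vy=20.800 → t=4.699, apex=34.302, x_land=61.889, impact vy=-26.192
  bounce: vy ← 0.54·26.192 = 14.144
Arc 2: start y=0.000, vy=14.144 → t=2.829, apex=10.002, x_land=99.144, impact vy=-14.144
  bounce: vy ← 0.54·14.144 = 7.638
Arc 3: start y=0.000, vy=7.638 → t=1.528, apex=2.917, x_land=119.262, impact vy=-7.638
  bounce: vy ← 0.54·7.638 = 4.124

1 4.699 34.302 61.889
2 2.829 10.002 99.144
3 1.528 2.917 119.262
final: 119.262 4.124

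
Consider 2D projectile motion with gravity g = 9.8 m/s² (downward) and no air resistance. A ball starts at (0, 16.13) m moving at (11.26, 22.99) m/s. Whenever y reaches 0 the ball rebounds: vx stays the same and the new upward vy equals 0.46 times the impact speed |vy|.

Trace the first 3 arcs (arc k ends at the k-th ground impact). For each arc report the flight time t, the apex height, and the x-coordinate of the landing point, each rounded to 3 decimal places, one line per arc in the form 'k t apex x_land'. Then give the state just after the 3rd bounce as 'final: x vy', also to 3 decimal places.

1 5.312 43.096 59.808
2 2.728 9.119 90.530
3 1.255 1.930 104.662
final: 104.662 2.829

Arc 1: start y=16.130, vy=22.990 → t=5.312, apex=43.096, x_land=59.808, impact vy=-29.064
  bounce: vy ← 0.46·29.064 = 13.369
Arc 2: start y=0.000, vy=13.369 → t=2.728, apex=9.119, x_land=90.530, impact vy=-13.369
  bounce: vy ← 0.46·13.369 = 6.150
Arc 3: start y=0.000, vy=6.150 → t=1.255, apex=1.930, x_land=104.662, impact vy=-6.150
  bounce: vy ← 0.46·6.150 = 2.829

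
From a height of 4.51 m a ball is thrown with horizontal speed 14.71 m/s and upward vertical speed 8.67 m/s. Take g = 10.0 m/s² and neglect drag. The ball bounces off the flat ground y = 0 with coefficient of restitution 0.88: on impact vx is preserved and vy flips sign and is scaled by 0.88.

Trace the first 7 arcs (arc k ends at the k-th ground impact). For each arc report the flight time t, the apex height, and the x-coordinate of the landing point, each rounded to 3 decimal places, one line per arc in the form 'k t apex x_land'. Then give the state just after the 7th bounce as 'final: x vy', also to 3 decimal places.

Arc 1: start y=4.510, vy=8.670 → t=2.153, apex=8.268, x_land=31.670, impact vy=-12.860
  bounce: vy ← 0.88·12.860 = 11.316
Arc 2: start y=0.000, vy=11.316 → t=2.263, apex=6.403, x_land=64.963, impact vy=-11.316
  bounce: vy ← 0.88·11.316 = 9.958
Arc 3: start y=0.000, vy=9.958 → t=1.992, apex=4.959, x_land=94.261, impact vy=-9.958
  bounce: vy ← 0.88·9.958 = 8.763
Arc 4: start y=0.000, vy=8.763 → t=1.753, apex=3.840, x_land=120.043, impact vy=-8.763
  bounce: vy ← 0.88·8.763 = 7.712
Arc 5: start y=0.000, vy=7.712 → t=1.542, apex=2.974, x_land=142.731, impact vy=-7.712
  bounce: vy ← 0.88·7.712 = 6.786
Arc 6: start y=0.000, vy=6.786 → t=1.357, apex=2.303, x_land=162.697, impact vy=-6.786
  bounce: vy ← 0.88·6.786 = 5.972
Arc 7: start y=0.000, vy=5.972 → t=1.194, apex=1.783, x_land=180.266, impact vy=-5.972
  bounce: vy ← 0.88·5.972 = 5.255

1 2.153 8.268 31.670
2 2.263 6.403 64.963
3 1.992 4.959 94.261
4 1.753 3.840 120.043
5 1.542 2.974 142.731
6 1.357 2.303 162.697
7 1.194 1.783 180.266
final: 180.266 5.255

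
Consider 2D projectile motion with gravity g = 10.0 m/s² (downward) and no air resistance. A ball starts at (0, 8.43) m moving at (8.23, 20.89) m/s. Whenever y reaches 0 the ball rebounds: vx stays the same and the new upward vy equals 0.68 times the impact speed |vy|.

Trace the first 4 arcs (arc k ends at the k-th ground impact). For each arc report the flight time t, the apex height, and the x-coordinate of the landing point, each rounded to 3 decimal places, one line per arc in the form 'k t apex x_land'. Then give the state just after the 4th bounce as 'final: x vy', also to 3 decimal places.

Arc 1: start y=8.430, vy=20.890 → t=4.549, apex=30.250, x_land=37.435, impact vy=-24.597
  bounce: vy ← 0.68·24.597 = 16.726
Arc 2: start y=0.000, vy=16.726 → t=3.345, apex=13.987, x_land=64.966, impact vy=-16.726
  bounce: vy ← 0.68·16.726 = 11.373
Arc 3: start y=0.000, vy=11.373 → t=2.275, apex=6.468, x_land=83.687, impact vy=-11.373
  bounce: vy ← 0.68·11.373 = 7.734
Arc 4: start y=0.000, vy=7.734 → t=1.547, apex=2.991, x_land=96.417, impact vy=-7.734
  bounce: vy ← 0.68·7.734 = 5.259

1 4.549 30.250 37.435
2 3.345 13.987 64.966
3 2.275 6.468 83.687
4 1.547 2.991 96.417
final: 96.417 5.259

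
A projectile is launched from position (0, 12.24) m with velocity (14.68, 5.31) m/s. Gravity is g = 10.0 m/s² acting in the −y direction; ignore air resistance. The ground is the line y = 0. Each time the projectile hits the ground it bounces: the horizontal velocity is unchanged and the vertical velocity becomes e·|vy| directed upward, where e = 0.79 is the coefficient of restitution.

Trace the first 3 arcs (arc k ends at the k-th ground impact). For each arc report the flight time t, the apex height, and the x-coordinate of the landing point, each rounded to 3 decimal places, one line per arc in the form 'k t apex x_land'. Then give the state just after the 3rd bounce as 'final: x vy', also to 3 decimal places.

1 2.183 13.650 32.050
2 2.611 8.519 70.373
3 2.062 5.317 100.649
final: 100.649 8.146

Arc 1: start y=12.240, vy=5.310 → t=2.183, apex=13.650, x_land=32.050, impact vy=-16.523
  bounce: vy ← 0.79·16.523 = 13.053
Arc 2: start y=0.000, vy=13.053 → t=2.611, apex=8.519, x_land=70.373, impact vy=-13.053
  bounce: vy ← 0.79·13.053 = 10.312
Arc 3: start y=0.000, vy=10.312 → t=2.062, apex=5.317, x_land=100.649, impact vy=-10.312
  bounce: vy ← 0.79·10.312 = 8.146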